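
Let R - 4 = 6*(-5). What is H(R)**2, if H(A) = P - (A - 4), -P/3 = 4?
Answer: 324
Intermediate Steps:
P = -12 (P = -3*4 = -12)
R = -26 (R = 4 + 6*(-5) = 4 - 30 = -26)
H(A) = -8 - A (H(A) = -12 - (A - 4) = -12 - (-4 + A) = -12 + (4 - A) = -8 - A)
H(R)**2 = (-8 - 1*(-26))**2 = (-8 + 26)**2 = 18**2 = 324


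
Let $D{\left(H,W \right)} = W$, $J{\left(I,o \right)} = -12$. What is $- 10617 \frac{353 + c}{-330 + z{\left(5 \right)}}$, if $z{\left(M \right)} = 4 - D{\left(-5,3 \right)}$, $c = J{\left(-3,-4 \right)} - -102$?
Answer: $\frac{4703331}{329} \approx 14296.0$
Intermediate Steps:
$c = 90$ ($c = -12 - -102 = -12 + 102 = 90$)
$z{\left(M \right)} = 1$ ($z{\left(M \right)} = 4 - 3 = 1$)
$- 10617 \frac{353 + c}{-330 + z{\left(5 \right)}} = - 10617 \frac{353 + 90}{-330 + 1} = - 10617 \frac{443}{-329} = - 10617 \cdot 443 \left(- \frac{1}{329}\right) = \left(-10617\right) \left(- \frac{443}{329}\right) = \frac{4703331}{329}$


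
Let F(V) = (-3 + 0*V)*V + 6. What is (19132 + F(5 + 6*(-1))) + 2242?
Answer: 21383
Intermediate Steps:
F(V) = 6 - 3*V (F(V) = (-3 + 0)*V + 6 = -3*V + 6 = 6 - 3*V)
(19132 + F(5 + 6*(-1))) + 2242 = (19132 + (6 - 3*(5 + 6*(-1)))) + 2242 = (19132 + (6 - 3*(5 - 6))) + 2242 = (19132 + (6 - 3*(-1))) + 2242 = (19132 + (6 + 3)) + 2242 = (19132 + 9) + 2242 = 19141 + 2242 = 21383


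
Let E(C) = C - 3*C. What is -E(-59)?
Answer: -118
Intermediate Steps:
E(C) = -2*C
-E(-59) = -(-2)*(-59) = -1*118 = -118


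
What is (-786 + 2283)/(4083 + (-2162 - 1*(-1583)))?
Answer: 499/1168 ≈ 0.42723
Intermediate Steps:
(-786 + 2283)/(4083 + (-2162 - 1*(-1583))) = 1497/(4083 + (-2162 + 1583)) = 1497/(4083 - 579) = 1497/3504 = 1497*(1/3504) = 499/1168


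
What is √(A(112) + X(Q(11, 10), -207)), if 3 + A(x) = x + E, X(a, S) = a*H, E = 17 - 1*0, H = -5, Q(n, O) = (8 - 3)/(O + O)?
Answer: √499/2 ≈ 11.169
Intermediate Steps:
Q(n, O) = 5/(2*O) (Q(n, O) = 5/((2*O)) = 5*(1/(2*O)) = 5/(2*O))
E = 17 (E = 17 + 0 = 17)
X(a, S) = -5*a (X(a, S) = a*(-5) = -5*a)
A(x) = 14 + x (A(x) = -3 + (x + 17) = -3 + (17 + x) = 14 + x)
√(A(112) + X(Q(11, 10), -207)) = √((14 + 112) - 25/(2*10)) = √(126 - 25/(2*10)) = √(126 - 5*¼) = √(126 - 5/4) = √(499/4) = √499/2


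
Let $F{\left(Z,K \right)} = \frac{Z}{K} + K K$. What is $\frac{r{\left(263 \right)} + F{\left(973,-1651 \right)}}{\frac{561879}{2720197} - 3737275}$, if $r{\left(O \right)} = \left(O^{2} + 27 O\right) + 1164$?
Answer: $- \frac{3147363144055591}{4196067549454924} \approx -0.75007$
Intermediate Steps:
$r{\left(O \right)} = 1164 + O^{2} + 27 O$
$F{\left(Z,K \right)} = K^{2} + \frac{Z}{K}$ ($F{\left(Z,K \right)} = \frac{Z}{K} + K^{2} = K^{2} + \frac{Z}{K}$)
$\frac{r{\left(263 \right)} + F{\left(973,-1651 \right)}}{\frac{561879}{2720197} - 3737275} = \frac{\left(1164 + 263^{2} + 27 \cdot 263\right) + \frac{973 + \left(-1651\right)^{3}}{-1651}}{\frac{561879}{2720197} - 3737275} = \frac{\left(1164 + 69169 + 7101\right) - \frac{973 - 4500297451}{1651}}{561879 \cdot \frac{1}{2720197} - 3737275} = \frac{77434 - - \frac{4500296478}{1651}}{\frac{561879}{2720197} - 3737275} = \frac{77434 + \frac{4500296478}{1651}}{- \frac{10166123681296}{2720197}} = \frac{4628140012}{1651} \left(- \frac{2720197}{10166123681296}\right) = - \frac{3147363144055591}{4196067549454924}$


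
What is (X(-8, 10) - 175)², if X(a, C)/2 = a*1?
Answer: 36481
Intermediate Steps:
X(a, C) = 2*a (X(a, C) = 2*(a*1) = 2*a)
(X(-8, 10) - 175)² = (2*(-8) - 175)² = (-16 - 175)² = (-191)² = 36481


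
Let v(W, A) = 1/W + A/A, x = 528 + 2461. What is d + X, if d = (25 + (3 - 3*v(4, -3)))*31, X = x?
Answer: 14963/4 ≈ 3740.8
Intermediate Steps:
x = 2989
X = 2989
v(W, A) = 1 + 1/W (v(W, A) = 1/W + 1 = 1 + 1/W)
d = 3007/4 (d = (25 + (3 - 3*(1 + 4)/4))*31 = (25 + (3 - 3*5/4))*31 = (25 + (3 - 15/4))*31 = (25 - 3/4)*31 = (97/4)*31 = 3007/4 ≈ 751.75)
d + X = 3007/4 + 2989 = 14963/4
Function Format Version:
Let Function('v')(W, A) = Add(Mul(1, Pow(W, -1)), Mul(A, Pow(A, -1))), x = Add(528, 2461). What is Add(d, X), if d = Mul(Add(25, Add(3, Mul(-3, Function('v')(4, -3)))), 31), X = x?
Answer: Rational(14963, 4) ≈ 3740.8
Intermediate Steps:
x = 2989
X = 2989
Function('v')(W, A) = Add(1, Pow(W, -1)) (Function('v')(W, A) = Add(Pow(W, -1), 1) = Add(1, Pow(W, -1)))
d = Rational(3007, 4) (d = Mul(Add(25, Add(3, Mul(-3, Mul(Pow(4, -1), Add(1, 4))))), 31) = Mul(Add(25, Add(3, Mul(-3, Mul(Rational(1, 4), 5)))), 31) = Mul(Add(25, Add(3, Mul(-3, Rational(5, 4)))), 31) = Mul(Add(25, Add(3, Rational(-15, 4))), 31) = Mul(Add(25, Rational(-3, 4)), 31) = Mul(Rational(97, 4), 31) = Rational(3007, 4) ≈ 751.75)
Add(d, X) = Add(Rational(3007, 4), 2989) = Rational(14963, 4)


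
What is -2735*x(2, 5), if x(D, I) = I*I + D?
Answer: -73845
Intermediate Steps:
x(D, I) = D + I² (x(D, I) = I² + D = D + I²)
-2735*x(2, 5) = -2735*(2 + 5²) = -2735*(2 + 25) = -2735*27 = -73845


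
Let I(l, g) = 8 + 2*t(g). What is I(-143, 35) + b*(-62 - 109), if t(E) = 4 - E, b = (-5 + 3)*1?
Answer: 288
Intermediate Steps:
b = -2 (b = -2*1 = -2)
I(l, g) = 16 - 2*g (I(l, g) = 8 + 2*(4 - g) = 8 + (8 - 2*g) = 16 - 2*g)
I(-143, 35) + b*(-62 - 109) = (16 - 2*35) - 2*(-62 - 109) = (16 - 70) - 2*(-171) = -54 + 342 = 288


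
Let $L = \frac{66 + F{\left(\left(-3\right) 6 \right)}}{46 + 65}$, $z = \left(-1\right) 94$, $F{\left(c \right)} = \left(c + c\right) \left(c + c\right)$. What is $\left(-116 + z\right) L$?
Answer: $- \frac{95340}{37} \approx -2576.8$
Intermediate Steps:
$F{\left(c \right)} = 4 c^{2}$ ($F{\left(c \right)} = 2 c 2 c = 4 c^{2}$)
$z = -94$
$L = \frac{454}{37}$ ($L = \frac{66 + 4 \left(\left(-3\right) 6\right)^{2}}{46 + 65} = \frac{66 + 4 \left(-18\right)^{2}}{111} = \left(66 + 4 \cdot 324\right) \frac{1}{111} = \left(66 + 1296\right) \frac{1}{111} = 1362 \cdot \frac{1}{111} = \frac{454}{37} \approx 12.27$)
$\left(-116 + z\right) L = \left(-116 - 94\right) \frac{454}{37} = \left(-210\right) \frac{454}{37} = - \frac{95340}{37}$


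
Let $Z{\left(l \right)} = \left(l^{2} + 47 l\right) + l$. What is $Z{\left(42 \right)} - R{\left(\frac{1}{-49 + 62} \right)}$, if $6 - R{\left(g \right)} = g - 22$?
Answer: $\frac{48777}{13} \approx 3752.1$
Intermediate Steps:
$R{\left(g \right)} = 28 - g$ ($R{\left(g \right)} = 6 - \left(g - 22\right) = 6 - \left(-22 + g\right) = 28 - g$)
$Z{\left(l \right)} = l^{2} + 48 l$
$Z{\left(42 \right)} - R{\left(\frac{1}{-49 + 62} \right)} = 42 \left(48 + 42\right) - \left(28 - \frac{1}{-49 + 62}\right) = 42 \cdot 90 - \left(28 - \frac{1}{13}\right) = 3780 - \left(28 - \frac{1}{13}\right) = 3780 - \frac{363}{13} = \frac{48777}{13}$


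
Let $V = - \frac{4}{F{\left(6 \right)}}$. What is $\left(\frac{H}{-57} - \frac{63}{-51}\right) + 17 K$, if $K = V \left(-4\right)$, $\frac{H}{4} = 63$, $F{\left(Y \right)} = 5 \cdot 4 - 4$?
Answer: $\frac{4462}{323} \approx 13.814$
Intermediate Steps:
$F{\left(Y \right)} = 16$ ($F{\left(Y \right)} = 20 - 4 = 16$)
$V = - \frac{1}{4}$ ($V = - \frac{4}{16} = \left(-4\right) \frac{1}{16} = - \frac{1}{4} \approx -0.25$)
$H = 252$ ($H = 4 \cdot 63 = 252$)
$K = 1$ ($K = \left(- \frac{1}{4}\right) \left(-4\right) = 1$)
$\left(\frac{H}{-57} - \frac{63}{-51}\right) + 17 K = \left(\frac{252}{-57} - \frac{63}{-51}\right) + 17 \cdot 1 = \left(252 \left(- \frac{1}{57}\right) - - \frac{21}{17}\right) + 17 = \left(- \frac{84}{19} + \frac{21}{17}\right) + 17 = - \frac{1029}{323} + 17 = \frac{4462}{323}$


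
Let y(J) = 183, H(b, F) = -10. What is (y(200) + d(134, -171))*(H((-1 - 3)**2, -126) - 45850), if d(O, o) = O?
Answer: -14537620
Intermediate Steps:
(y(200) + d(134, -171))*(H((-1 - 3)**2, -126) - 45850) = (183 + 134)*(-10 - 45850) = 317*(-45860) = -14537620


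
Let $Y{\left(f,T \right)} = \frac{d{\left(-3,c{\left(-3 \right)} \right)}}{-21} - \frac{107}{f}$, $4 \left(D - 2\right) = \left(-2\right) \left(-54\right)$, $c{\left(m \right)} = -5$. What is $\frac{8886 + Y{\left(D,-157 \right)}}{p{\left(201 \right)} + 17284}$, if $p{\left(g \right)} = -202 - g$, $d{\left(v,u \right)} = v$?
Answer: $\frac{601046}{1142281} \approx 0.52618$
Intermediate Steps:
$D = 29$ ($D = 2 + \frac{\left(-2\right) \left(-54\right)}{4} = 2 + \frac{1}{4} \cdot 108 = 2 + 27 = 29$)
$Y{\left(f,T \right)} = \frac{1}{7} - \frac{107}{f}$ ($Y{\left(f,T \right)} = - \frac{3}{-21} - \frac{107}{f} = \left(-3\right) \left(- \frac{1}{21}\right) - \frac{107}{f} = \frac{1}{7} - \frac{107}{f}$)
$\frac{8886 + Y{\left(D,-157 \right)}}{p{\left(201 \right)} + 17284} = \frac{8886 + \frac{-749 + 29}{7 \cdot 29}}{\left(-202 - 201\right) + 17284} = \frac{8886 + \frac{1}{7} \cdot \frac{1}{29} \left(-720\right)}{\left(-202 - 201\right) + 17284} = \frac{8886 - \frac{720}{203}}{-403 + 17284} = \frac{1803138}{203 \cdot 16881} = \frac{1803138}{203} \cdot \frac{1}{16881} = \frac{601046}{1142281}$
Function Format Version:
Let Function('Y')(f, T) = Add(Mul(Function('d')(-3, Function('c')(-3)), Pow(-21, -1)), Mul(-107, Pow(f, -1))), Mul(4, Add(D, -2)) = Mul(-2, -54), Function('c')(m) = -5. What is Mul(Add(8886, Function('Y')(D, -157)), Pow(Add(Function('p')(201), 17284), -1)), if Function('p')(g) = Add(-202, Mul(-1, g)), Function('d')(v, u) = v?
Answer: Rational(601046, 1142281) ≈ 0.52618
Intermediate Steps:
D = 29 (D = Add(2, Mul(Rational(1, 4), Mul(-2, -54))) = Add(2, Mul(Rational(1, 4), 108)) = Add(2, 27) = 29)
Function('Y')(f, T) = Add(Rational(1, 7), Mul(-107, Pow(f, -1))) (Function('Y')(f, T) = Add(Mul(-3, Pow(-21, -1)), Mul(-107, Pow(f, -1))) = Add(Mul(-3, Rational(-1, 21)), Mul(-107, Pow(f, -1))) = Add(Rational(1, 7), Mul(-107, Pow(f, -1))))
Mul(Add(8886, Function('Y')(D, -157)), Pow(Add(Function('p')(201), 17284), -1)) = Mul(Add(8886, Mul(Rational(1, 7), Pow(29, -1), Add(-749, 29))), Pow(Add(Add(-202, Mul(-1, 201)), 17284), -1)) = Mul(Add(8886, Mul(Rational(1, 7), Rational(1, 29), -720)), Pow(Add(Add(-202, -201), 17284), -1)) = Mul(Add(8886, Rational(-720, 203)), Pow(Add(-403, 17284), -1)) = Mul(Rational(1803138, 203), Pow(16881, -1)) = Mul(Rational(1803138, 203), Rational(1, 16881)) = Rational(601046, 1142281)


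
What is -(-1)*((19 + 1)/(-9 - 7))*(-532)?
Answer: 665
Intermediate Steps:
-(-1)*((19 + 1)/(-9 - 7))*(-532) = -(-1)*(20/(-16))*(-532) = -(-1)*(20*(-1/16))*(-532) = -(-1)*(-5/4*(-532)) = -(-1)*665 = -1*(-665) = 665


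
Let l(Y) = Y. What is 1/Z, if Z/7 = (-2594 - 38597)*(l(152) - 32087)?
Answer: 1/9208042095 ≈ 1.0860e-10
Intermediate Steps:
Z = 9208042095 (Z = 7*((-2594 - 38597)*(152 - 32087)) = 7*(-41191*(-31935)) = 7*1315434585 = 9208042095)
1/Z = 1/9208042095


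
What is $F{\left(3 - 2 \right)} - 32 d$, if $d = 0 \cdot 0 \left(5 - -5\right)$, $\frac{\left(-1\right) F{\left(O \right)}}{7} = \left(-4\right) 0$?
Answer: $0$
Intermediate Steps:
$F{\left(O \right)} = 0$ ($F{\left(O \right)} = - 7 \left(\left(-4\right) 0\right) = \left(-7\right) 0 = 0$)
$d = 0$ ($d = 0 \left(5 + 5\right) = 0 \cdot 10 = 0$)
$F{\left(3 - 2 \right)} - 32 d = 0 - 0 = 0 + 0 = 0$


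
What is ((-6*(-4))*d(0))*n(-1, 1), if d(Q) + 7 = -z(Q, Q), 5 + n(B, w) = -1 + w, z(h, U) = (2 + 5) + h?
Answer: 1680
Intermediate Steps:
z(h, U) = 7 + h
n(B, w) = -6 + w (n(B, w) = -5 + (-1 + w) = -6 + w)
d(Q) = -14 - Q (d(Q) = -7 - (7 + Q) = -7 + (-7 - Q) = -14 - Q)
((-6*(-4))*d(0))*n(-1, 1) = ((-6*(-4))*(-14 - 1*0))*(-6 + 1) = (24*(-14 + 0))*(-5) = (24*(-14))*(-5) = -336*(-5) = 1680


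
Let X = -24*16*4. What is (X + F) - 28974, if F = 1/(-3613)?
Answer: -110232631/3613 ≈ -30510.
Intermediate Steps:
F = -1/3613 ≈ -0.00027678
X = -1536 (X = -384*4 = -1536)
(X + F) - 28974 = (-1536 - 1/3613) - 28974 = -5549569/3613 - 28974 = -110232631/3613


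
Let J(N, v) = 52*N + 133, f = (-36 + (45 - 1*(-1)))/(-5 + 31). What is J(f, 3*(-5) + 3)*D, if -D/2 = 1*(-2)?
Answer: 612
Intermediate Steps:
D = 4 (D = -2*(-2) = 4)
f = 5/13 (f = (-36 + (45 + 1))/26 = (-36 + 46)*(1/26) = 10*(1/26) = 5/13 ≈ 0.38462)
J(N, v) = 133 + 52*N
J(f, 3*(-5) + 3)*D = (133 + 52*(5/13))*4 = (133 + 20)*4 = 153*4 = 612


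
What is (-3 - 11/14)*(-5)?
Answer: 265/14 ≈ 18.929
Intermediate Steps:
(-3 - 11/14)*(-5) = -53/14*(-5) = 265/14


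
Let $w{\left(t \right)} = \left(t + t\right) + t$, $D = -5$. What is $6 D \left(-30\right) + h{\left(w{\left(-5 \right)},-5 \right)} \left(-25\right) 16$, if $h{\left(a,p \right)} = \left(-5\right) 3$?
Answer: $6900$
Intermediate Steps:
$w{\left(t \right)} = 3 t$ ($w{\left(t \right)} = 2 t + t = 3 t$)
$h{\left(a,p \right)} = -15$
$6 D \left(-30\right) + h{\left(w{\left(-5 \right)},-5 \right)} \left(-25\right) 16 = 6 \left(-5\right) \left(-30\right) + \left(-15\right) \left(-25\right) 16 = \left(-30\right) \left(-30\right) + 375 \cdot 16 = 900 + 6000 = 6900$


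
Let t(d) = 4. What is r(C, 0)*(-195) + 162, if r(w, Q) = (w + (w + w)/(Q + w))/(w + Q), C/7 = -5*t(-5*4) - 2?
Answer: -2346/77 ≈ -30.468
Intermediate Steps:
C = -154 (C = 7*(-5*4 - 2) = 7*(-20 - 2) = 7*(-22) = -154)
r(w, Q) = (w + 2*w/(Q + w))/(Q + w) (r(w, Q) = (w + (2*w)/(Q + w))/(Q + w) = (w + 2*w/(Q + w))/(Q + w))
r(C, 0)*(-195) + 162 = -154*(2 + 0 - 154)/(0 - 154)²*(-195) + 162 = -154*(-152)/(-154)²*(-195) + 162 = -154*1/23716*(-152)*(-195) + 162 = (76/77)*(-195) + 162 = -14820/77 + 162 = -2346/77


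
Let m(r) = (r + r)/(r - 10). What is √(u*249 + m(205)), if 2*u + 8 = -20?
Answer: 8*I*√82797/39 ≈ 59.025*I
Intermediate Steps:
u = -14 (u = -4 + (½)*(-20) = -4 - 10 = -14)
m(r) = 2*r/(-10 + r) (m(r) = (2*r)/(-10 + r) = 2*r/(-10 + r))
√(u*249 + m(205)) = √(-14*249 + 2*205/(-10 + 205)) = √(-3486 + 2*205/195) = √(-3486 + 2*205*(1/195)) = √(-3486 + 82/39) = √(-135872/39) = 8*I*√82797/39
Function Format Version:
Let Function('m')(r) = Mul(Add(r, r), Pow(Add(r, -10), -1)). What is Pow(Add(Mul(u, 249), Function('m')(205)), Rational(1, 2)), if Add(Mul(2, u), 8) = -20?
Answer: Mul(Rational(8, 39), I, Pow(82797, Rational(1, 2))) ≈ Mul(59.025, I)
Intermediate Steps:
u = -14 (u = Add(-4, Mul(Rational(1, 2), -20)) = Add(-4, -10) = -14)
Function('m')(r) = Mul(2, r, Pow(Add(-10, r), -1)) (Function('m')(r) = Mul(Mul(2, r), Pow(Add(-10, r), -1)) = Mul(2, r, Pow(Add(-10, r), -1)))
Pow(Add(Mul(u, 249), Function('m')(205)), Rational(1, 2)) = Pow(Add(Mul(-14, 249), Mul(2, 205, Pow(Add(-10, 205), -1))), Rational(1, 2)) = Pow(Add(-3486, Mul(2, 205, Pow(195, -1))), Rational(1, 2)) = Pow(Add(-3486, Mul(2, 205, Rational(1, 195))), Rational(1, 2)) = Pow(Add(-3486, Rational(82, 39)), Rational(1, 2)) = Pow(Rational(-135872, 39), Rational(1, 2)) = Mul(Rational(8, 39), I, Pow(82797, Rational(1, 2)))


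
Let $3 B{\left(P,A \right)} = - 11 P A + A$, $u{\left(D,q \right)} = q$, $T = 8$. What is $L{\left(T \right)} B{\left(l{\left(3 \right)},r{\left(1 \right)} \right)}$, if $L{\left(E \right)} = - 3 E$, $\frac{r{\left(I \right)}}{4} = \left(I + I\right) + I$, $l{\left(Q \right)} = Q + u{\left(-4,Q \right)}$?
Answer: $6240$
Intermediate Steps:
$l{\left(Q \right)} = 2 Q$ ($l{\left(Q \right)} = Q + Q = 2 Q$)
$r{\left(I \right)} = 12 I$ ($r{\left(I \right)} = 4 \left(\left(I + I\right) + I\right) = 4 \left(2 I + I\right) = 4 \cdot 3 I = 12 I$)
$B{\left(P,A \right)} = \frac{A}{3} - \frac{11 A P}{3}$ ($B{\left(P,A \right)} = \frac{- 11 P A + A}{3} = \frac{- 11 A P + A}{3} = \frac{A - 11 A P}{3} = \frac{A}{3} - \frac{11 A P}{3}$)
$L{\left(T \right)} B{\left(l{\left(3 \right)},r{\left(1 \right)} \right)} = \left(-3\right) 8 \frac{12 \cdot 1 \left(1 - 11 \cdot 2 \cdot 3\right)}{3} = - 24 \cdot \frac{1}{3} \cdot 12 \left(1 - 66\right) = - 24 \cdot \frac{1}{3} \cdot 12 \left(-65\right) = \left(-24\right) \left(-260\right) = 6240$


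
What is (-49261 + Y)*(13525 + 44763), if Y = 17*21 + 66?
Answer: -2846669344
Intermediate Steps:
Y = 423 (Y = 357 + 66 = 423)
(-49261 + Y)*(13525 + 44763) = (-49261 + 423)*(13525 + 44763) = -48838*58288 = -2846669344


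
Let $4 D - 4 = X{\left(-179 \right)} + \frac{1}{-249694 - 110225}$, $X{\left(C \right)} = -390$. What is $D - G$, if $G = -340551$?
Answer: $\frac{490144172741}{1439676} \approx 3.4045 \cdot 10^{5}$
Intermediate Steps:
$D = - \frac{138928735}{1439676}$ ($D = 1 + \frac{-390 + \frac{1}{-249694 - 110225}}{4} = 1 + \frac{-390 + \frac{1}{-359919}}{4} = 1 + \frac{-390 - \frac{1}{359919}}{4} = 1 + \frac{1}{4} \left(- \frac{140368411}{359919}\right) = 1 - \frac{140368411}{1439676} = - \frac{138928735}{1439676} \approx -96.5$)
$D - G = - \frac{138928735}{1439676} - -340551 = - \frac{138928735}{1439676} + 340551 = \frac{490144172741}{1439676}$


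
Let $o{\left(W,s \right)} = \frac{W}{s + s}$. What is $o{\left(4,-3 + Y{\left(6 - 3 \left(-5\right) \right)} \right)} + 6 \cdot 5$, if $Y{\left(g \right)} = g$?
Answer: $\frac{271}{9} \approx 30.111$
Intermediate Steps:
$o{\left(W,s \right)} = \frac{W}{2 s}$
$o{\left(4,-3 + Y{\left(6 - 3 \left(-5\right) \right)} \right)} + 6 \cdot 5 = \frac{1}{2} \cdot 4 \frac{1}{-3 - \left(-6 + 3 \left(-5\right)\right)} + 6 \cdot 5 = \frac{1}{2} \cdot 4 \frac{1}{-3 + \left(6 - -15\right)} + 30 = \frac{1}{2} \cdot 4 \frac{1}{-3 + \left(6 + 15\right)} + 30 = \frac{1}{2} \cdot 4 \frac{1}{-3 + 21} + 30 = \frac{1}{2} \cdot 4 \cdot \frac{1}{18} + 30 = \frac{1}{9} + 30 = \frac{271}{9}$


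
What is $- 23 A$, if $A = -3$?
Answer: $69$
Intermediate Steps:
$- 23 A = \left(-23\right) \left(-3\right) = 69$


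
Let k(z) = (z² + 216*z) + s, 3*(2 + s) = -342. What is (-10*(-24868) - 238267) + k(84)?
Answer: 35497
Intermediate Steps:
s = -116 (s = -2 + (⅓)*(-342) = -2 - 114 = -116)
k(z) = -116 + z² + 216*z (k(z) = (z² + 216*z) - 116 = -116 + z² + 216*z)
(-10*(-24868) - 238267) + k(84) = (-10*(-24868) - 238267) + (-116 + 84² + 216*84) = (248680 - 238267) + (-116 + 7056 + 18144) = 10413 + 25084 = 35497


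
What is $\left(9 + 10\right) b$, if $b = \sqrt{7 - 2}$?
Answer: $19 \sqrt{5} \approx 42.485$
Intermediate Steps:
$b = \sqrt{5} \approx 2.2361$
$\left(9 + 10\right) b = \left(9 + 10\right) \sqrt{5} = 19 \sqrt{5}$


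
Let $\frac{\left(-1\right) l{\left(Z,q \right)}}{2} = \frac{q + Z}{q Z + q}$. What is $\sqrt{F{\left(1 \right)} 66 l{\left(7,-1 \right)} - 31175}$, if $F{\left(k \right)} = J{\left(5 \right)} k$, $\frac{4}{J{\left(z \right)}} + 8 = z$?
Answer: $i \sqrt{31307} \approx 176.94 i$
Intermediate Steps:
$J{\left(z \right)} = \frac{4}{-8 + z}$
$l{\left(Z,q \right)} = - \frac{2 \left(Z + q\right)}{q + Z q}$ ($l{\left(Z,q \right)} = - 2 \frac{q + Z}{q Z + q} = - 2 \frac{Z + q}{Z q + q} = - 2 \frac{Z + q}{q + Z q} = - \frac{2 \left(Z + q\right)}{q + Z q}$)
$F{\left(k \right)} = - \frac{4 k}{3}$ ($F{\left(k \right)} = \frac{4}{-8 + 5} k = \frac{4}{-3} k = 4 \left(- \frac{1}{3}\right) k = - \frac{4 k}{3}$)
$\sqrt{F{\left(1 \right)} 66 l{\left(7,-1 \right)} - 31175} = \sqrt{\left(- \frac{4}{3}\right) 1 \cdot 66 \frac{2 \left(\left(-1\right) 7 - -1\right)}{\left(-1\right) \left(1 + 7\right)} - 31175} = \sqrt{\left(- \frac{4}{3}\right) 66 \cdot 2 \left(-1\right) \frac{1}{8} \left(-7 + 1\right) - 31175} = \sqrt{- 88 \cdot 2 \left(-1\right) \frac{1}{8} \left(-6\right) - 31175} = \sqrt{\left(-88\right) \frac{3}{2} - 31175} = \sqrt{-132 - 31175} = \sqrt{-31307} = i \sqrt{31307}$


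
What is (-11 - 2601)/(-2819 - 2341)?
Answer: 653/1290 ≈ 0.50620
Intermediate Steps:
(-11 - 2601)/(-2819 - 2341) = -2612/(-5160) = -2612*(-1/5160) = 653/1290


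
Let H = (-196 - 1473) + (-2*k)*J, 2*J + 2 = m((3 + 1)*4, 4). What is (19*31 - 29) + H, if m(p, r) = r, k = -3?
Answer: -1103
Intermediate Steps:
J = 1 (J = -1 + (½)*4 = -1 + 2 = 1)
H = -1663 (H = (-196 - 1473) - 2*(-3)*1 = -1669 + 6*1 = -1669 + 6 = -1663)
(19*31 - 29) + H = (19*31 - 29) - 1663 = (589 - 29) - 1663 = 560 - 1663 = -1103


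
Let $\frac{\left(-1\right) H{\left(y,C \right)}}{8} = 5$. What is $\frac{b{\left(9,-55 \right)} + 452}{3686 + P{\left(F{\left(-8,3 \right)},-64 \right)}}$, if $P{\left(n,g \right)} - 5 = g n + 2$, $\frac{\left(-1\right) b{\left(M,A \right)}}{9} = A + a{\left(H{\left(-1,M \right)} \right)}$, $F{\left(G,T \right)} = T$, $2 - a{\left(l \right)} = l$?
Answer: $\frac{569}{3501} \approx 0.16252$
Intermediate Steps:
$H{\left(y,C \right)} = -40$ ($H{\left(y,C \right)} = \left(-8\right) 5 = -40$)
$a{\left(l \right)} = 2 - l$
$b{\left(M,A \right)} = -378 - 9 A$ ($b{\left(M,A \right)} = - 9 \left(A + \left(2 - -40\right)\right) = - 9 \left(A + \left(2 + 40\right)\right) = - 9 \left(A + 42\right) = - 9 \left(42 + A\right) = -378 - 9 A$)
$P{\left(n,g \right)} = 7 + g n$ ($P{\left(n,g \right)} = 5 + \left(g n + 2\right) = 5 + \left(2 + g n\right) = 7 + g n$)
$\frac{b{\left(9,-55 \right)} + 452}{3686 + P{\left(F{\left(-8,3 \right)},-64 \right)}} = \frac{\left(-378 - -495\right) + 452}{3686 + \left(7 - 192\right)} = \frac{\left(-378 + 495\right) + 452}{3686 + \left(7 - 192\right)} = \frac{117 + 452}{3686 - 185} = \frac{569}{3501}$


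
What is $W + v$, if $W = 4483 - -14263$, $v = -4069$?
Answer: $14677$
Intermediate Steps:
$W = 18746$ ($W = 4483 + 14263 = 18746$)
$W + v = 18746 - 4069 = 14677$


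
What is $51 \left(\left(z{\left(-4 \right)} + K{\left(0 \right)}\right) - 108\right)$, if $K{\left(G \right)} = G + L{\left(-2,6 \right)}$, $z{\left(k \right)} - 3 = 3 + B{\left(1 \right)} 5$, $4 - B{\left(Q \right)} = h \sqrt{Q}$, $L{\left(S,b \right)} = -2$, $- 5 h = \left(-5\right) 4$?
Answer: $-5304$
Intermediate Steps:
$h = 4$ ($h = - \frac{\left(-5\right) 4}{5} = \left(- \frac{1}{5}\right) \left(-20\right) = 4$)
$B{\left(Q \right)} = 4 - 4 \sqrt{Q}$
$z{\left(k \right)} = 6$ ($z{\left(k \right)} = 3 + \left(3 + \left(4 - 4 \sqrt{1}\right) 5\right) = 3 + \left(3 + \left(4 - 4\right) 5\right) = 3 + \left(3 + 0 \cdot 5\right) = 3 + \left(3 + 0\right) = 3 + 3 = 6$)
$K{\left(G \right)} = -2 + G$ ($K{\left(G \right)} = G - 2 = -2 + G$)
$51 \left(\left(z{\left(-4 \right)} + K{\left(0 \right)}\right) - 108\right) = 51 \left(\left(6 + \left(-2 + 0\right)\right) - 108\right) = 51 \left(\left(6 - 2\right) - 108\right) = 51 \left(4 - 108\right) = 51 \left(-104\right) = -5304$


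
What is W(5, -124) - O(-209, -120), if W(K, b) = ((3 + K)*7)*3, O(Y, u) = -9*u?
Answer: -912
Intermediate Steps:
W(K, b) = 63 + 21*K (W(K, b) = (21 + 7*K)*3 = 63 + 21*K)
W(5, -124) - O(-209, -120) = (63 + 21*5) - (-9)*(-120) = (63 + 105) - 1*1080 = 168 - 1080 = -912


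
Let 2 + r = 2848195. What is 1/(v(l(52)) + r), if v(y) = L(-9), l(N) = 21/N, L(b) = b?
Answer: 1/2848184 ≈ 3.5110e-7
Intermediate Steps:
r = 2848193 (r = -2 + 2848195 = 2848193)
v(y) = -9
1/(v(l(52)) + r) = 1/(-9 + 2848193) = 1/2848184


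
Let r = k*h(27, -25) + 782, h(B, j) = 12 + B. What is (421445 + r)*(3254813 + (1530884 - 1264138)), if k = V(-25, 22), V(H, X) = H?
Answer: 1483463771868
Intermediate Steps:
k = -25
r = -193 (r = -25*(12 + 27) + 782 = -25*39 + 782 = -975 + 782 = -193)
(421445 + r)*(3254813 + (1530884 - 1264138)) = (421445 - 193)*(3254813 + (1530884 - 1264138)) = 421252*(3254813 + 266746) = 421252*3521559 = 1483463771868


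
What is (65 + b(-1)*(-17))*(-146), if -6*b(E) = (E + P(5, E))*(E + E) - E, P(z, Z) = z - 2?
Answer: -8249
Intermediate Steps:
P(z, Z) = -2 + z
b(E) = E/6 - E*(3 + E)/3 (b(E) = -((E + (-2 + 5))*(E + E) - E)/6 = -((E + 3)*(2*E) - E)/6 = -((3 + E)*(2*E) - E)/6 = -(2*E*(3 + E) - E)/6 = -(-E + 2*E*(3 + E))/6 = E/6 - E*(3 + E)/3)
(65 + b(-1)*(-17))*(-146) = (65 - 1/6*(-1)*(5 + 2*(-1))*(-17))*(-146) = (65 - 1/6*(-1)*(5 - 2)*(-17))*(-146) = (65 - 1/6*(-1)*3*(-17))*(-146) = (65 + (1/2)*(-17))*(-146) = (65 - 17/2)*(-146) = (113/2)*(-146) = -8249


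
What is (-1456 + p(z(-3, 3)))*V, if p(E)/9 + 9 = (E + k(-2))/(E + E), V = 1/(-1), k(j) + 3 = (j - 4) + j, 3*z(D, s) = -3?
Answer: 1483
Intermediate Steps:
z(D, s) = -1 (z(D, s) = (⅓)*(-3) = -1)
k(j) = -7 + 2*j (k(j) = -3 + ((j - 4) + j) = -3 + ((-4 + j) + j) = -3 + (-4 + 2*j) = -7 + 2*j)
V = -1
p(E) = -81 + 9*(-11 + E)/(2*E) (p(E) = -81 + 9*((E + (-7 + 2*(-2)))/(E + E)) = -81 + 9*((E + (-7 - 4))/((2*E))) = -81 + 9*((1/(2*E))*(E - 11)) = -81 + 9*((1/(2*E))*(-11 + E)) = -81 + 9*((-11 + E)/(2*E)) = -81 + 9*(-11 + E)/(2*E))
(-1456 + p(z(-3, 3)))*V = (-1456 + (9/2)*(-11 - 17*(-1))/(-1))*(-1) = (-1456 + (9/2)*(-1)*(-11 + 17))*(-1) = (-1456 + (9/2)*(-1)*6)*(-1) = (-1456 - 27)*(-1) = -1483*(-1) = 1483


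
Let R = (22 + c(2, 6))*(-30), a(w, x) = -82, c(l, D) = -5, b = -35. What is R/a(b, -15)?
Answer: 255/41 ≈ 6.2195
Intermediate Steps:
R = -510 (R = (22 - 5)*(-30) = 17*(-30) = -510)
R/a(b, -15) = -510/(-82) = -510*(-1/82) = 255/41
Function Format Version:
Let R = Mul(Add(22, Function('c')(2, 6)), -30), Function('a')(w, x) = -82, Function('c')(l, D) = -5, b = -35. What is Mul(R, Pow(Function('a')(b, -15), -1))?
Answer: Rational(255, 41) ≈ 6.2195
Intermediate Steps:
R = -510 (R = Mul(Add(22, -5), -30) = Mul(17, -30) = -510)
Mul(R, Pow(Function('a')(b, -15), -1)) = Mul(-510, Pow(-82, -1)) = Mul(-510, Rational(-1, 82)) = Rational(255, 41)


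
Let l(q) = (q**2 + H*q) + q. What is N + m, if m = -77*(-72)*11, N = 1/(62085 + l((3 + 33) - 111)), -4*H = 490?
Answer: 9369886682/153645 ≈ 60984.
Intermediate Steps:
H = -245/2 (H = -1/4*490 = -245/2 ≈ -122.50)
l(q) = q**2 - 243*q/2 (l(q) = (q**2 - 245*q/2) + q = q**2 - 243*q/2)
N = 2/153645 (N = 1/(62085 + ((3 + 33) - 111)*(-243 + 2*((3 + 33) - 111))/2) = 1/(62085 + (36 - 111)*(-243 + 2*(36 - 111))/2) = 1/(62085 + (1/2)*(-75)*(-243 + 2*(-75))) = 1/(62085 + (1/2)*(-75)*(-243 - 150)) = 1/(62085 + (1/2)*(-75)*(-393)) = 1/(62085 + 29475/2) = 1/(153645/2) = 2/153645 ≈ 1.3017e-5)
m = 60984 (m = 5544*11 = 60984)
N + m = 2/153645 + 60984 = 9369886682/153645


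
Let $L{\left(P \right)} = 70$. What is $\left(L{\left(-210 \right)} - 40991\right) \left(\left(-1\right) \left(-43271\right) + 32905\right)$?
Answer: $-3117198096$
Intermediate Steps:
$\left(L{\left(-210 \right)} - 40991\right) \left(\left(-1\right) \left(-43271\right) + 32905\right) = \left(70 - 40991\right) \left(\left(-1\right) \left(-43271\right) + 32905\right) = - 40921 \left(43271 + 32905\right) = \left(-40921\right) 76176 = -3117198096$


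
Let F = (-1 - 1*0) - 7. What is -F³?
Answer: 512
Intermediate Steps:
F = -8 (F = (-1 + 0) - 7 = -1 - 7 = -8)
-F³ = -1*(-8)³ = -1*(-512) = 512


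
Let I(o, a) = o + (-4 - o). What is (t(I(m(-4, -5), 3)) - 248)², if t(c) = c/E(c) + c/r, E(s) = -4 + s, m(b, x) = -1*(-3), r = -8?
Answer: 61009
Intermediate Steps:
m(b, x) = 3
I(o, a) = -4
t(c) = -c/8 + c/(-4 + c) (t(c) = c/(-4 + c) + c/(-8) = c/(-4 + c) + c*(-⅛) = c/(-4 + c) - c/8 = -c/8 + c/(-4 + c))
(t(I(m(-4, -5), 3)) - 248)² = ((⅛)*(-4)*(12 - 1*(-4))/(-4 - 4) - 248)² = ((⅛)*(-4)*(12 + 4)/(-8) - 248)² = ((⅛)*(-4)*(-⅛)*16 - 248)² = (1 - 248)² = (-247)² = 61009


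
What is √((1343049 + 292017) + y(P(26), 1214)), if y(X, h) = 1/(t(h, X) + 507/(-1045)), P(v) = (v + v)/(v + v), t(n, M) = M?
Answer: √473260605514/538 ≈ 1278.7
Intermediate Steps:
P(v) = 1 (P(v) = (2*v)/((2*v)) = (2*v)*(1/(2*v)) = 1)
y(X, h) = 1/(-507/1045 + X) (y(X, h) = 1/(X + 507/(-1045)) = 1/(X + 507*(-1/1045)) = 1/(X - 507/1045) = 1/(-507/1045 + X))
√((1343049 + 292017) + y(P(26), 1214)) = √((1343049 + 292017) + 1045/(-507 + 1045*1)) = √(1635066 + 1045/(-507 + 1045)) = √(1635066 + 1045/538) = √(879666553/538) = √473260605514/538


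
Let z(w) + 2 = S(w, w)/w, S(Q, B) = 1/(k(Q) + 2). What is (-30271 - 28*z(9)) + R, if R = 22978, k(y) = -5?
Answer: -195371/27 ≈ -7236.0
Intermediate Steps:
S(Q, B) = -⅓ (S(Q, B) = 1/(-5 + 2) = 1/(-3) = -⅓)
z(w) = -2 - 1/(3*w)
(-30271 - 28*z(9)) + R = (-30271 - 28*(-2 - ⅓/9)) + 22978 = (-30271 - 28*(-2 - ⅓*⅑)) + 22978 = (-30271 - 28*(-2 - 1/27)) + 22978 = (-30271 - 28*(-55/27)) + 22978 = (-30271 + 1540/27) + 22978 = -815777/27 + 22978 = -195371/27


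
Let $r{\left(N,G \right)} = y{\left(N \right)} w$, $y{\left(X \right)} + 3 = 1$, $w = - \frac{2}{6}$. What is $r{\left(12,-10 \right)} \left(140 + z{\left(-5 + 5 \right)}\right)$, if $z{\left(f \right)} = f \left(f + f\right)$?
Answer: $\frac{280}{3} \approx 93.333$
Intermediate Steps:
$w = - \frac{1}{3}$ ($w = \left(-2\right) \frac{1}{6} = - \frac{1}{3} \approx -0.33333$)
$y{\left(X \right)} = -2$ ($y{\left(X \right)} = -3 + 1 = -2$)
$r{\left(N,G \right)} = \frac{2}{3}$ ($r{\left(N,G \right)} = \left(-2\right) \left(- \frac{1}{3}\right) = \frac{2}{3}$)
$z{\left(f \right)} = 2 f^{2}$ ($z{\left(f \right)} = f 2 f = 2 f^{2}$)
$r{\left(12,-10 \right)} \left(140 + z{\left(-5 + 5 \right)}\right) = \frac{2 \left(140 + 2 \left(-5 + 5\right)^{2}\right)}{3} = \frac{2 \left(140 + 2 \cdot 0^{2}\right)}{3} = \frac{2 \left(140 + 2 \cdot 0\right)}{3} = \frac{2 \left(140 + 0\right)}{3} = \frac{2}{3} \cdot 140 = \frac{280}{3}$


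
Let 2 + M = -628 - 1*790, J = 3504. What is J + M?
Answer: 2084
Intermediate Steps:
M = -1420 (M = -2 + (-628 - 1*790) = -2 + (-628 - 790) = -2 - 1418 = -1420)
J + M = 3504 - 1420 = 2084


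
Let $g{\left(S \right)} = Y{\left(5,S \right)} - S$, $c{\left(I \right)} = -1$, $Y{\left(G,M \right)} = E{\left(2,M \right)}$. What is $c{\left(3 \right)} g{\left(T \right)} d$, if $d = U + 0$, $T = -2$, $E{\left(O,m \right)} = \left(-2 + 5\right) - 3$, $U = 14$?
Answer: $-28$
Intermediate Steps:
$E{\left(O,m \right)} = 0$ ($E{\left(O,m \right)} = 3 - 3 = 0$)
$Y{\left(G,M \right)} = 0$
$d = 14$ ($d = 14 + 0 = 14$)
$g{\left(S \right)} = - S$ ($g{\left(S \right)} = 0 - S = - S$)
$c{\left(3 \right)} g{\left(T \right)} d = - \left(-1\right) \left(-2\right) 14 = \left(-1\right) 2 \cdot 14 = \left(-2\right) 14 = -28$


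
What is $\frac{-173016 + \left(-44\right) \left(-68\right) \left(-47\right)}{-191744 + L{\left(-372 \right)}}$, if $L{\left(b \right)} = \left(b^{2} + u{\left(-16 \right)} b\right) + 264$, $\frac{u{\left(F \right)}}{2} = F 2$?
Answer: $\frac{39205}{3661} \approx 10.709$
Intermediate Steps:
$u{\left(F \right)} = 4 F$ ($u{\left(F \right)} = 2 F 2 = 2 \cdot 2 F = 4 F$)
$L{\left(b \right)} = 264 + b^{2} - 64 b$ ($L{\left(b \right)} = \left(b^{2} + 4 \left(-16\right) b\right) + 264 = \left(b^{2} - 64 b\right) + 264 = 264 + b^{2} - 64 b$)
$\frac{-173016 + \left(-44\right) \left(-68\right) \left(-47\right)}{-191744 + L{\left(-372 \right)}} = \frac{-173016 + \left(-44\right) \left(-68\right) \left(-47\right)}{-191744 + \left(264 + \left(-372\right)^{2} - -23808\right)} = \frac{-173016 + 2992 \left(-47\right)}{-191744 + \left(264 + 138384 + 23808\right)} = \frac{-173016 - 140624}{-191744 + 162456} = - \frac{313640}{-29288} = \left(-313640\right) \left(- \frac{1}{29288}\right) = \frac{39205}{3661}$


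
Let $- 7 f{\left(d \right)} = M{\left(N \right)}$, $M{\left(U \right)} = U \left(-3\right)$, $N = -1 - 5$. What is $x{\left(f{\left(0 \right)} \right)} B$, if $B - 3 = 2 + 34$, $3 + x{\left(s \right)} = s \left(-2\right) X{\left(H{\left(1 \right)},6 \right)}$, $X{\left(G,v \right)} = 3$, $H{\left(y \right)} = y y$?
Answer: $\frac{3393}{7} \approx 484.71$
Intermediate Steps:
$H{\left(y \right)} = y^{2}$
$N = -6$ ($N = -1 - 5 = -6$)
$M{\left(U \right)} = - 3 U$
$f{\left(d \right)} = - \frac{18}{7}$ ($f{\left(d \right)} = - \frac{\left(-3\right) \left(-6\right)}{7} = \left(- \frac{1}{7}\right) 18 = - \frac{18}{7}$)
$x{\left(s \right)} = -3 - 6 s$ ($x{\left(s \right)} = -3 + s \left(-2\right) 3 = -3 + - 2 s 3 = -3 - 6 s$)
$B = 39$ ($B = 3 + \left(2 + 34\right) = 3 + 36 = 39$)
$x{\left(f{\left(0 \right)} \right)} B = \left(-3 - - \frac{108}{7}\right) 39 = \left(-3 + \frac{108}{7}\right) 39 = \frac{87}{7} \cdot 39 = \frac{3393}{7}$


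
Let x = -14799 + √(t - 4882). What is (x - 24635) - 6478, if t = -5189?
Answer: -45912 + 3*I*√1119 ≈ -45912.0 + 100.35*I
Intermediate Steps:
x = -14799 + 3*I*√1119 (x = -14799 + √(-5189 - 4882) = -14799 + √(-10071) = -14799 + 3*I*√1119 ≈ -14799.0 + 100.35*I)
(x - 24635) - 6478 = ((-14799 + 3*I*√1119) - 24635) - 6478 = (-39434 + 3*I*√1119) - 6478 = -45912 + 3*I*√1119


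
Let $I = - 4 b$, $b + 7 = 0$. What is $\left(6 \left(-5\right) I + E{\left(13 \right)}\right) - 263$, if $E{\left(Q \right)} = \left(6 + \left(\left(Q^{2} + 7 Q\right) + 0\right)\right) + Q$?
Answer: $-824$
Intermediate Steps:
$b = -7$ ($b = -7 + 0 = -7$)
$I = 28$ ($I = \left(-4\right) \left(-7\right) = 28$)
$E{\left(Q \right)} = 6 + Q^{2} + 8 Q$ ($E{\left(Q \right)} = \left(6 + \left(Q^{2} + 7 Q\right)\right) + Q = \left(6 + Q^{2} + 7 Q\right) + Q = 6 + Q^{2} + 8 Q$)
$\left(6 \left(-5\right) I + E{\left(13 \right)}\right) - 263 = \left(6 \left(-5\right) 28 + \left(6 + 13^{2} + 8 \cdot 13\right)\right) - 263 = \left(\left(-30\right) 28 + \left(6 + 169 + 104\right)\right) - 263 = \left(-840 + 279\right) - 263 = -561 - 263 = -824$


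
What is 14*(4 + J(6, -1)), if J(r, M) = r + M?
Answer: 126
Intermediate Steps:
J(r, M) = M + r
14*(4 + J(6, -1)) = 14*(4 + (-1 + 6)) = 14*(4 + 5) = 14*9 = 126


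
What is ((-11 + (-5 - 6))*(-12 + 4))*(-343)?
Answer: -60368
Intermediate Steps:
((-11 + (-5 - 6))*(-12 + 4))*(-343) = ((-11 - 11)*(-8))*(-343) = -22*(-8)*(-343) = 176*(-343) = -60368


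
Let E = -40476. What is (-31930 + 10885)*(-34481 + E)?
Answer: 1577470065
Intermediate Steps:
(-31930 + 10885)*(-34481 + E) = (-31930 + 10885)*(-34481 - 40476) = -21045*(-74957) = 1577470065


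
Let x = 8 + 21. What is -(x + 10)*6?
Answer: -234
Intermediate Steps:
x = 29
-(x + 10)*6 = -(29 + 10)*6 = -39*6 = -1*234 = -234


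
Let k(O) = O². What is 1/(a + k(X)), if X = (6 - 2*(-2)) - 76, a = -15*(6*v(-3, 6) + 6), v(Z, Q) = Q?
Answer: 1/3726 ≈ 0.00026838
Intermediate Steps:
a = -630 (a = -15*(6*6 + 6) = -15*(36 + 6) = -15*42 = -630)
X = -66 (X = (6 + 4) - 76 = 10 - 76 = -66)
1/(a + k(X)) = 1/(-630 + (-66)²) = 1/(-630 + 4356) = 1/3726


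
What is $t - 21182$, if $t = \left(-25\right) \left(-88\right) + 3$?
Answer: $-18979$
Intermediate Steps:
$t = 2203$ ($t = 2200 + 3 = 2203$)
$t - 21182 = 2203 - 21182 = -18979$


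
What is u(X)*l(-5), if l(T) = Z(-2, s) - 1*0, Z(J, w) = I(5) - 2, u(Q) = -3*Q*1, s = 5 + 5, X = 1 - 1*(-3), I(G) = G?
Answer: -36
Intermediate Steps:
X = 4 (X = 1 + 3 = 4)
s = 10
u(Q) = -3*Q
Z(J, w) = 3 (Z(J, w) = 5 - 2 = 3)
l(T) = 3 (l(T) = 3 - 1*0 = 3 + 0 = 3)
u(X)*l(-5) = -3*4*3 = -12*3 = -36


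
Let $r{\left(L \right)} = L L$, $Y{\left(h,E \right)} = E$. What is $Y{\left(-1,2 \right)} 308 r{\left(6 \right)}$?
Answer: $22176$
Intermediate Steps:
$r{\left(L \right)} = L^{2}$
$Y{\left(-1,2 \right)} 308 r{\left(6 \right)} = 2 \cdot 308 \cdot 6^{2} = 616 \cdot 36 = 22176$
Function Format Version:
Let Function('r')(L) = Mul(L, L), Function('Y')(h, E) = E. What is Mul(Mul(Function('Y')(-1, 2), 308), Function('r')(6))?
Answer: 22176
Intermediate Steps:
Function('r')(L) = Pow(L, 2)
Mul(Mul(Function('Y')(-1, 2), 308), Function('r')(6)) = Mul(Mul(2, 308), Pow(6, 2)) = Mul(616, 36) = 22176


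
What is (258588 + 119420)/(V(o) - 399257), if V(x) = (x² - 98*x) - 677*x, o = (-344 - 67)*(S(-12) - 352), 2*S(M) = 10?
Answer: 378008/20228681257 ≈ 1.8687e-5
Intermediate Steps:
S(M) = 5 (S(M) = (½)*10 = 5)
o = 142617 (o = (-344 - 67)*(5 - 352) = -411*(-347) = 142617)
V(x) = x² - 775*x
(258588 + 119420)/(V(o) - 399257) = (258588 + 119420)/(142617*(-775 + 142617) - 399257) = 378008/(142617*141842 - 399257) = 378008/(20229080514 - 399257) = 378008/20228681257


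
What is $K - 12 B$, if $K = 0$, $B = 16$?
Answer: $-192$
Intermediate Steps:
$K - 12 B = 0 - 192 = -192$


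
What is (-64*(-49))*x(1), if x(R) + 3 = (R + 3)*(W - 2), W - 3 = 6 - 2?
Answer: 53312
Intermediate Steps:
W = 7 (W = 3 + (6 - 2) = 3 + 4 = 7)
x(R) = 12 + 5*R (x(R) = -3 + (R + 3)*(7 - 2) = -3 + (3 + R)*5 = -3 + (15 + 5*R) = 12 + 5*R)
(-64*(-49))*x(1) = (-64*(-49))*(12 + 5*1) = 3136*(12 + 5) = 3136*17 = 53312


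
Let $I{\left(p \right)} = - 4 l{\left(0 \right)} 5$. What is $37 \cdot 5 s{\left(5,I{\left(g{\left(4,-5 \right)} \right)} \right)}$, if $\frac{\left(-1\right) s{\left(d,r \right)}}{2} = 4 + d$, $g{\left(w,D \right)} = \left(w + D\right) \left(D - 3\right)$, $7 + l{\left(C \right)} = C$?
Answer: $-3330$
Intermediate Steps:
$l{\left(C \right)} = -7 + C$
$g{\left(w,D \right)} = \left(-3 + D\right) \left(D + w\right)$ ($g{\left(w,D \right)} = \left(D + w\right) \left(-3 + D\right) = \left(-3 + D\right) \left(D + w\right)$)
$I{\left(p \right)} = 140$ ($I{\left(p \right)} = - 4 \left(-7 + 0\right) 5 = \left(-4\right) \left(-7\right) 5 = 28 \cdot 5 = 140$)
$s{\left(d,r \right)} = -8 - 2 d$ ($s{\left(d,r \right)} = - 2 \left(4 + d\right) = -8 - 2 d$)
$37 \cdot 5 s{\left(5,I{\left(g{\left(4,-5 \right)} \right)} \right)} = 37 \cdot 5 \left(-8 - 10\right) = 185 \left(-8 - 10\right) = 185 \left(-18\right) = -3330$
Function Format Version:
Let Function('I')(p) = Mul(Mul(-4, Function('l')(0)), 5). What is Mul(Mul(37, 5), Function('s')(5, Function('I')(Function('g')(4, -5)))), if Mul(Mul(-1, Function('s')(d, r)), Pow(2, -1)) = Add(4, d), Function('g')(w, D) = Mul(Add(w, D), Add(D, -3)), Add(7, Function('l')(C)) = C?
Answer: -3330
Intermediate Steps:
Function('l')(C) = Add(-7, C)
Function('g')(w, D) = Mul(Add(-3, D), Add(D, w)) (Function('g')(w, D) = Mul(Add(D, w), Add(-3, D)) = Mul(Add(-3, D), Add(D, w)))
Function('I')(p) = 140 (Function('I')(p) = Mul(Mul(-4, Add(-7, 0)), 5) = Mul(Mul(-4, -7), 5) = Mul(28, 5) = 140)
Function('s')(d, r) = Add(-8, Mul(-2, d)) (Function('s')(d, r) = Mul(-2, Add(4, d)) = Add(-8, Mul(-2, d)))
Mul(Mul(37, 5), Function('s')(5, Function('I')(Function('g')(4, -5)))) = Mul(Mul(37, 5), Add(-8, Mul(-2, 5))) = Mul(185, Add(-8, -10)) = Mul(185, -18) = -3330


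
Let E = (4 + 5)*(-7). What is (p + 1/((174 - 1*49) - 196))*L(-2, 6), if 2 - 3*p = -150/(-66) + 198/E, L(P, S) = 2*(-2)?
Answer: -61840/16401 ≈ -3.7705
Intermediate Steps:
L(P, S) = -4
E = -63 (E = 9*(-7) = -63)
p = 221/231 (p = ⅔ - (-150/(-66) + 198/(-63))/3 = ⅔ - (-150*(-1/66) + 198*(-1/63))/3 = ⅔ - (25/11 - 22/7)/3 = ⅔ - ⅓*(-67/77) = ⅔ + 67/231 = 221/231 ≈ 0.95671)
(p + 1/((174 - 1*49) - 196))*L(-2, 6) = (221/231 + 1/((174 - 1*49) - 196))*(-4) = (221/231 + 1/((174 - 49) - 196))*(-4) = (221/231 + 1/(125 - 196))*(-4) = (221/231 + 1/(-71))*(-4) = (221/231 - 1/71)*(-4) = (15460/16401)*(-4) = -61840/16401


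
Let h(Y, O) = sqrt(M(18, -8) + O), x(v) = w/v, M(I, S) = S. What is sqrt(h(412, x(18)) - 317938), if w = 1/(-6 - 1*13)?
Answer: sqrt(-4131922248 + 114*I*sqrt(104006))/114 ≈ 0.0025086 + 563.86*I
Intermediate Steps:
w = -1/19 (w = 1/(-6 - 13) = 1/(-19) = -1/19 ≈ -0.052632)
x(v) = -1/(19*v)
h(Y, O) = sqrt(-8 + O)
sqrt(h(412, x(18)) - 317938) = sqrt(sqrt(-8 - 1/19/18) - 317938) = sqrt(sqrt(-8 - 1/19*1/18) - 317938) = sqrt(sqrt(-8 - 1/342) - 317938) = sqrt(sqrt(-2737/342) - 317938) = sqrt(I*sqrt(104006)/114 - 317938) = sqrt(-317938 + I*sqrt(104006)/114)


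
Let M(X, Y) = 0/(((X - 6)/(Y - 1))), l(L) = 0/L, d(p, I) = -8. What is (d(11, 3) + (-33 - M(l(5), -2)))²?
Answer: 1681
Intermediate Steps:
l(L) = 0
M(X, Y) = 0 (M(X, Y) = 0/(((-6 + X)/(-1 + Y))) = 0*((-1 + Y)/(-6 + X)) = 0)
(d(11, 3) + (-33 - M(l(5), -2)))² = (-8 + (-33 - 1*0))² = (-8 + (-33 + 0))² = (-8 - 33)² = (-41)² = 1681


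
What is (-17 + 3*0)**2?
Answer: 289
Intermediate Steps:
(-17 + 3*0)**2 = (-17 + 0)**2 = (-17)**2 = 289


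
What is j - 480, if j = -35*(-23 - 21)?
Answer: 1060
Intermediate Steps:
j = 1540 (j = -35*(-44) = 1540)
j - 480 = 1540 - 480 = 1060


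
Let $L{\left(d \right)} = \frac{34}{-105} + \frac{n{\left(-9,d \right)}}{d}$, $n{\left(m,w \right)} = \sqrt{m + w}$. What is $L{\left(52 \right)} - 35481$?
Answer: $- \frac{3725539}{105} + \frac{\sqrt{43}}{52} \approx -35481.0$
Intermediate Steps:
$L{\left(d \right)} = - \frac{34}{105} + \frac{\sqrt{-9 + d}}{d}$ ($L{\left(d \right)} = \frac{34}{-105} + \frac{\sqrt{-9 + d}}{d} = 34 \left(- \frac{1}{105}\right) + \frac{\sqrt{-9 + d}}{d} = - \frac{34}{105} + \frac{\sqrt{-9 + d}}{d}$)
$L{\left(52 \right)} - 35481 = \left(- \frac{34}{105} + \frac{\sqrt{-9 + 52}}{52}\right) - 35481 = \left(- \frac{34}{105} + \frac{\sqrt{43}}{52}\right) - 35481 = - \frac{3725539}{105} + \frac{\sqrt{43}}{52}$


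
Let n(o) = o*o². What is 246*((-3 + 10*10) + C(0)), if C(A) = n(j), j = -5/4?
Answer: 748209/32 ≈ 23382.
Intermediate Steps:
j = -5/4 (j = -5*¼ = -5/4 ≈ -1.2500)
n(o) = o³
C(A) = -125/64 (C(A) = (-5/4)³ = -125/64)
246*((-3 + 10*10) + C(0)) = 246*((-3 + 10*10) - 125/64) = 246*((-3 + 100) - 125/64) = 246*(97 - 125/64) = 246*(6083/64) = 748209/32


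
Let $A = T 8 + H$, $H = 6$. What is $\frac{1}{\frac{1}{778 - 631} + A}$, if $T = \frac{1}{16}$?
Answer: $\frac{294}{1913} \approx 0.15369$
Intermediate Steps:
$T = \frac{1}{16} \approx 0.0625$
$A = \frac{13}{2}$ ($A = \frac{1}{16} \cdot 8 + 6 = \frac{1}{2} + 6 = \frac{13}{2} \approx 6.5$)
$\frac{1}{\frac{1}{778 - 631} + A} = \frac{1}{\frac{1}{778 - 631} + \frac{13}{2}} = \frac{1}{\frac{1}{147} + \frac{13}{2}} = \frac{1}{\frac{1913}{294}} = \frac{294}{1913}$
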